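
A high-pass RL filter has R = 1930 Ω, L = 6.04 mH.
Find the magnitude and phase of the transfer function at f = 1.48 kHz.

Step 1 — Angular frequency: ω = 2π·1480 = 9299 rad/s.
Step 2 — Transfer function: H(jω) = jωL/(R + jωL).
Step 3 — Numerator jωL = j·56.17; denominator R + jωL = 1930 + j56.17.
Step 4 — H = 0.0008462 + j0.02908.
Step 5 — Magnitude: |H| = 0.02909 (-30.7 dB); phase: φ = 88.3°.

|H| = 0.02909 (-30.7 dB), φ = 88.3°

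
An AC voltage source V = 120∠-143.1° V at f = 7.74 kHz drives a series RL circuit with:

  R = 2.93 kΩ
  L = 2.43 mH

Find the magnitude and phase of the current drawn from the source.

Step 1 — Angular frequency: ω = 2π·f = 2π·7740 = 4.863e+04 rad/s.
Step 2 — Component impedances:
  R: Z = R = 2930 Ω
  L: Z = jωL = j·4.863e+04·0.00243 = 0 + j118.2 Ω
Step 3 — Series combination: Z_total = R + L = 2930 + j118.2 Ω = 2932∠2.3° Ω.
Step 4 — Source phasor: V = 120∠-143.1° V = -95.96 - j72.05 V.
Step 5 — Ohm's law: I = V / Z_total = (-95.96 - j72.05) / (2930 + j118.2) = -0.03369 - j0.02323 A.
Step 6 — Convert to polar: |I| = 0.04092 A, ∠I = -145.4°.

I = 0.04092∠-145.4° A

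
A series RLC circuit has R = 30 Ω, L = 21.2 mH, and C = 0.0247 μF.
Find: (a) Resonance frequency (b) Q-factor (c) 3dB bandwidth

Step 1 — Resonance: ω₀ = 1/√(LC) = 1/√(0.0212·2.47e-08) = 4.37e+04 rad/s.
Step 2 — f₀ = ω₀/(2π) = 6955 Hz.
Step 3 — Series Q: Q = ω₀L/R = 4.37e+04·0.0212/30 = 30.88.
Step 4 — Bandwidth: Δω = ω₀/Q = 1415 rad/s; BW = Δω/(2π) = 225.2 Hz.

(a) f₀ = 6955 Hz  (b) Q = 30.88  (c) BW = 225.2 Hz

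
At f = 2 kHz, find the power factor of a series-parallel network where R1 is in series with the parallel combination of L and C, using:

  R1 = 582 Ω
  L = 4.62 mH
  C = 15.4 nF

Step 1 — Angular frequency: ω = 2π·f = 2π·2000 = 1.257e+04 rad/s.
Step 2 — Component impedances:
  R1: Z = R = 582 Ω
  L: Z = jωL = j·1.257e+04·0.00462 = 0 + j58.06 Ω
  C: Z = 1/(jωC) = -j/(ω·C) = 0 - j5167 Ω
Step 3 — Parallel branch: L || C = 1/(1/L + 1/C) = 0 + j58.72 Ω.
Step 4 — Series with R1: Z_total = R1 + (L || C) = 582 + j58.72 Ω = 585∠5.8° Ω.
Step 5 — Power factor: PF = cos(φ) = Re(Z)/|Z| = 582/585 = 0.9949.
Step 6 — Type: Im(Z) = 58.72 ⇒ lagging (phase φ = 5.8°).

PF = 0.9949 (lagging, φ = 5.8°)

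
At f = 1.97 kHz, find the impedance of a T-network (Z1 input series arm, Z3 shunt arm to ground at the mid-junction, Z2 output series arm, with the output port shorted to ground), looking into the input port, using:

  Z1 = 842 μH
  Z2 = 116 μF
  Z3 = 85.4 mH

Step 1 — Angular frequency: ω = 2π·f = 2π·1970 = 1.238e+04 rad/s.
Step 2 — Component impedances:
  Z1: Z = jωL = j·1.238e+04·0.000842 = 0 + j10.42 Ω
  Z2: Z = 1/(jωC) = -j/(ω·C) = 0 - j0.6965 Ω
  Z3: Z = jωL = j·1.238e+04·0.0854 = 0 + j1057 Ω
Step 3 — With the output port shorted to ground, the output series arm Z2 runs from the junction to ground; the shunt arm Z3 also runs from the junction to ground. They appear in parallel: Z3 || Z2 = 0 - j0.6969 Ω.
Step 4 — Series with input arm Z1: Z_in = Z1 + (Z3 || Z2) = 0 + j9.725 Ω = 9.725∠90.0° Ω.

Z = 0 + j9.725 Ω = 9.725∠90.0° Ω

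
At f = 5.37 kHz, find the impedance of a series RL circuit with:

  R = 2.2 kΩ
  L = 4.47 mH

Step 1 — Angular frequency: ω = 2π·f = 2π·5370 = 3.374e+04 rad/s.
Step 2 — Component impedances:
  R: Z = R = 2200 Ω
  L: Z = jωL = j·3.374e+04·0.00447 = 0 + j150.8 Ω
Step 3 — Series combination: Z_total = R + L = 2200 + j150.8 Ω = 2205∠3.9° Ω.

Z = 2200 + j150.8 Ω = 2205∠3.9° Ω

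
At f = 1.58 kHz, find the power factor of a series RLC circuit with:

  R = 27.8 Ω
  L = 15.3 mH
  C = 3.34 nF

Step 1 — Angular frequency: ω = 2π·f = 2π·1580 = 9927 rad/s.
Step 2 — Component impedances:
  R: Z = R = 27.8 Ω
  L: Z = jωL = j·9927·0.0153 = 0 + j151.9 Ω
  C: Z = 1/(jωC) = -j/(ω·C) = 0 - j3.016e+04 Ω
Step 3 — Series combination: Z_total = R + L + C = 27.8 - j3.001e+04 Ω = 3.001e+04∠-89.9° Ω.
Step 4 — Power factor: PF = cos(φ) = Re(Z)/|Z| = 27.8/3.001e+04 = 0.0009264.
Step 5 — Type: Im(Z) = -3.001e+04 ⇒ leading (phase φ = -89.9°).

PF = 0.0009264 (leading, φ = -89.9°)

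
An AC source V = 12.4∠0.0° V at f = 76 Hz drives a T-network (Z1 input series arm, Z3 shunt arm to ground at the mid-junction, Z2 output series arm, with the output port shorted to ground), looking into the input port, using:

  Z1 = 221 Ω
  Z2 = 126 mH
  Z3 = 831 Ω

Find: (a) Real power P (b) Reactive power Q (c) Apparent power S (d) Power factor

Step 1 — Angular frequency: ω = 2π·f = 2π·76 = 477.5 rad/s.
Step 2 — Component impedances:
  Z1: Z = R = 221 Ω
  Z2: Z = jωL = j·477.5·0.126 = 0 + j60.17 Ω
  Z3: Z = R = 831 Ω
Step 3 — With the output port shorted to ground, the output series arm Z2 runs from the junction to ground; the shunt arm Z3 also runs from the junction to ground. They appear in parallel: Z3 || Z2 = 4.334 + j59.85 Ω.
Step 4 — Series with input arm Z1: Z_in = Z1 + (Z3 || Z2) = 225.3 + j59.85 Ω = 233.1∠14.9° Ω.
Step 5 — Source phasor: V = 12.4∠0.0° V = 12.4 V.
Step 6 — Current: I = V / Z = 0.0514 - j0.01365 A = 0.05319∠-14.9° A.
Step 7 — Complex power: S = V·I* = 0.6374 + j0.1693 VA.
Step 8 — Real power: P = Re(S) = 0.6374 W.
Step 9 — Reactive power: Q = Im(S) = 0.1693 VAR.
Step 10 — Apparent power: |S| = 0.6595 VA.
Step 11 — Power factor: PF = P/|S| = 0.9665 (lagging).

(a) P = 0.6374 W  (b) Q = 0.1693 VAR  (c) S = 0.6595 VA  (d) PF = 0.9665 (lagging)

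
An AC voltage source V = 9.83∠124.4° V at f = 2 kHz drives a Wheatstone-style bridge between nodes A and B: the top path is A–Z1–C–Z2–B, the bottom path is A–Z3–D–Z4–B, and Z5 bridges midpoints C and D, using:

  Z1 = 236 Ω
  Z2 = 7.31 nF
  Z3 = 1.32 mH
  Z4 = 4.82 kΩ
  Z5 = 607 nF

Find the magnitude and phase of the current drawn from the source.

Step 1 — Angular frequency: ω = 2π·f = 2π·2000 = 1.257e+04 rad/s.
Step 2 — Component impedances:
  Z1: Z = R = 236 Ω
  Z2: Z = 1/(jωC) = -j/(ω·C) = 0 - j1.089e+04 Ω
  Z3: Z = jωL = j·1.257e+04·0.00132 = 0 + j16.59 Ω
  Z4: Z = R = 4820 Ω
  Z5: Z = 1/(jωC) = -j/(ω·C) = 0 - j131.1 Ω
Step 3 — Bridge requires nodal analysis (the Z5 bridge couples midpoints C and D, so the two paths cannot be reduced to a simple series/parallel combination). Setting node B to ground and injecting 1 A at node A, the 3-node admittance system at A, C, D solves to V_A = Z_AB = 4037 - j1756 Ω = 4402∠-23.5° Ω.
Step 4 — Source phasor: V = 9.83∠124.4° V = -5.554 + j8.111 V.
Step 5 — Ohm's law: I = V / Z_total = (-5.554 + j8.111) / (4037 - j1756) = -0.001892 + j0.001186 A.
Step 6 — Convert to polar: |I| = 0.002233 A, ∠I = 147.9°.

I = 0.002233∠147.9° A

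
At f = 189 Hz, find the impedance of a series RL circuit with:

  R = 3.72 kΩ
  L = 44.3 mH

Step 1 — Angular frequency: ω = 2π·f = 2π·189 = 1188 rad/s.
Step 2 — Component impedances:
  R: Z = R = 3720 Ω
  L: Z = jωL = j·1188·0.0443 = 0 + j52.61 Ω
Step 3 — Series combination: Z_total = R + L = 3720 + j52.61 Ω = 3720∠0.8° Ω.

Z = 3720 + j52.61 Ω = 3720∠0.8° Ω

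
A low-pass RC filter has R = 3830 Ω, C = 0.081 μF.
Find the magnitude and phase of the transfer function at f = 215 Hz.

Step 1 — Angular frequency: ω = 2π·215 = 1351 rad/s.
Step 2 — Transfer function: H(jω) = 1/(1 + jωRC).
Step 3 — Denominator: 1 + jωRC = 1 + j·1351·3830·8.1e-08 = 1 + j0.4191.
Step 4 — H = 0.8506 - j0.3565.
Step 5 — Magnitude: |H| = 0.9223 (-0.7 dB); phase: φ = -22.7°.

|H| = 0.9223 (-0.7 dB), φ = -22.7°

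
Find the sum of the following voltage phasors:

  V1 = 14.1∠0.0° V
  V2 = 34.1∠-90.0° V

Step 1 — Convert each phasor to rectangular form:
  V1 = 14.1·(cos(0.0°) + j·sin(0.0°)) = 14.1 V
  V2 = 34.1·(cos(-90.0°) + j·sin(-90.0°)) = 0 - j34.1 V
Step 2 — Sum components: V_total = 14.1 - j34.1 V.
Step 3 — Convert to polar: |V_total| = 36.9 V, ∠V_total = -67.5°.

V_total = 36.9∠-67.5° V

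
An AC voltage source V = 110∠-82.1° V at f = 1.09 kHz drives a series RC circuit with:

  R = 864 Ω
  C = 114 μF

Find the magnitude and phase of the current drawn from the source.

Step 1 — Angular frequency: ω = 2π·f = 2π·1090 = 6849 rad/s.
Step 2 — Component impedances:
  R: Z = R = 864 Ω
  C: Z = 1/(jωC) = -j/(ω·C) = 0 - j1.281 Ω
Step 3 — Series combination: Z_total = R + C = 864 - j1.281 Ω = 864∠-0.1° Ω.
Step 4 — Source phasor: V = 110∠-82.1° V = 15.12 - j109 V.
Step 5 — Ohm's law: I = V / Z_total = (15.12 - j109) / (864 - j1.281) = 0.01769 - j0.1261 A.
Step 6 — Convert to polar: |I| = 0.1273 A, ∠I = -82.0°.

I = 0.1273∠-82.0° A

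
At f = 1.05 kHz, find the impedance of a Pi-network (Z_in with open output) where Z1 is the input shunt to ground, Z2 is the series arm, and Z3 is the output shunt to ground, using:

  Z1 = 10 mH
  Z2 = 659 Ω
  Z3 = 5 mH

Step 1 — Angular frequency: ω = 2π·f = 2π·1050 = 6597 rad/s.
Step 2 — Component impedances:
  Z1: Z = jωL = j·6597·0.01 = 0 + j65.97 Ω
  Z2: Z = R = 659 Ω
  Z3: Z = jωL = j·6597·0.005 = 0 + j32.99 Ω
Step 3 — With open output, the series arm Z2 and the output shunt Z3 appear in series to ground: Z2 + Z3 = 659 + j32.99 Ω.
Step 4 — Parallel with input shunt Z1: Z_in = Z1 || (Z2 + Z3) = 6.459 + j65 Ω = 65.32∠84.3° Ω.

Z = 6.459 + j65 Ω = 65.32∠84.3° Ω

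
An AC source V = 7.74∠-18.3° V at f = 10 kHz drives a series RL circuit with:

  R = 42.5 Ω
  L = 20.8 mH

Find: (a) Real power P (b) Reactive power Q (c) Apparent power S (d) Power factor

Step 1 — Angular frequency: ω = 2π·f = 2π·1e+04 = 6.283e+04 rad/s.
Step 2 — Component impedances:
  R: Z = R = 42.5 Ω
  L: Z = jωL = j·6.283e+04·0.0208 = 0 + j1307 Ω
Step 3 — Series combination: Z_total = R + L = 42.5 + j1307 Ω = 1308∠88.1° Ω.
Step 4 — Source phasor: V = 7.74∠-18.3° V = 7.349 - j2.43 V.
Step 5 — Current: I = V / Z = -0.001675 - j0.005677 A = 0.005919∠-106.4° A.
Step 6 — Complex power: S = V·I* = 0.001489 + j0.04579 VA.
Step 7 — Real power: P = Re(S) = 0.001489 W.
Step 8 — Reactive power: Q = Im(S) = 0.04579 VAR.
Step 9 — Apparent power: |S| = 0.04582 VA.
Step 10 — Power factor: PF = P/|S| = 0.0325 (lagging).

(a) P = 0.001489 W  (b) Q = 0.04579 VAR  (c) S = 0.04582 VA  (d) PF = 0.0325 (lagging)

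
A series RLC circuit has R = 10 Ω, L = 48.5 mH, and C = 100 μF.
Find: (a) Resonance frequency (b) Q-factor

Step 1 — Resonance condition Im(Z)=0 gives ω₀ = 1/√(LC).
Step 2 — ω₀ = 1/√(0.0485·0.0001) = 454.1 rad/s.
Step 3 — f₀ = ω₀/(2π) = 72.27 Hz.
Step 4 — Series Q: Q = ω₀L/R = 454.1·0.0485/10 = 2.202.

(a) f₀ = 72.27 Hz  (b) Q = 2.202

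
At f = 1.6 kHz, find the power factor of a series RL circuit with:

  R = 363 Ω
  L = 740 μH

Step 1 — Angular frequency: ω = 2π·f = 2π·1600 = 1.005e+04 rad/s.
Step 2 — Component impedances:
  R: Z = R = 363 Ω
  L: Z = jωL = j·1.005e+04·0.00074 = 0 + j7.439 Ω
Step 3 — Series combination: Z_total = R + L = 363 + j7.439 Ω = 363.1∠1.2° Ω.
Step 4 — Power factor: PF = cos(φ) = Re(Z)/|Z| = 363/363.08 = 0.9998.
Step 5 — Type: Im(Z) = 7.439 ⇒ lagging (phase φ = 1.2°).

PF = 0.9998 (lagging, φ = 1.2°)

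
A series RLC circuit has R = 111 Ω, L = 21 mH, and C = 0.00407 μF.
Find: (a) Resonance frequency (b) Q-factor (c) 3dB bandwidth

Step 1 — Resonance: ω₀ = 1/√(LC) = 1/√(0.021·4.07e-09) = 1.082e+05 rad/s.
Step 2 — f₀ = ω₀/(2π) = 1.722e+04 Hz.
Step 3 — Series Q: Q = ω₀L/R = 1.082e+05·0.021/111 = 20.46.
Step 4 — Bandwidth: Δω = ω₀/Q = 5286 rad/s; BW = Δω/(2π) = 841.2 Hz.

(a) f₀ = 1.722e+04 Hz  (b) Q = 20.46  (c) BW = 841.2 Hz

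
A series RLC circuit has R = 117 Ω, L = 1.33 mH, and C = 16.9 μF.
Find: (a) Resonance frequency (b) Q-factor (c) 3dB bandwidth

Step 1 — Resonance condition Im(Z)=0 gives ω₀ = 1/√(LC).
Step 2 — ω₀ = 1/√(0.00133·1.69e-05) = 6670 rad/s.
Step 3 — f₀ = ω₀/(2π) = 1062 Hz.
Step 4 — Series Q: Q = ω₀L/R = 6670·0.00133/117 = 0.07582.
Step 5 — 3dB bandwidth: Δω = ω₀/Q = 8.797e+04 rad/s; BW = Δω/(2π) = 1.4e+04 Hz.

(a) f₀ = 1062 Hz  (b) Q = 0.07582  (c) BW = 1.4e+04 Hz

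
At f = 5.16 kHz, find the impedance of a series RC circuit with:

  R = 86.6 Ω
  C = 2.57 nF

Step 1 — Angular frequency: ω = 2π·f = 2π·5160 = 3.242e+04 rad/s.
Step 2 — Component impedances:
  R: Z = R = 86.6 Ω
  C: Z = 1/(jωC) = -j/(ω·C) = 0 - j1.2e+04 Ω
Step 3 — Series combination: Z_total = R + C = 86.6 - j1.2e+04 Ω = 1.2e+04∠-89.6° Ω.

Z = 86.6 - j1.2e+04 Ω = 1.2e+04∠-89.6° Ω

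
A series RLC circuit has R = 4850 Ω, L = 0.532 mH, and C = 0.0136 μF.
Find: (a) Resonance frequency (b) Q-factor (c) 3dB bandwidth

Step 1 — Resonance condition Im(Z)=0 gives ω₀ = 1/√(LC).
Step 2 — ω₀ = 1/√(0.000532·1.36e-08) = 3.718e+05 rad/s.
Step 3 — f₀ = ω₀/(2π) = 5.917e+04 Hz.
Step 4 — Series Q: Q = ω₀L/R = 3.718e+05·0.000532/4850 = 0.04078.
Step 5 — 3dB bandwidth: Δω = ω₀/Q = 9.117e+06 rad/s; BW = Δω/(2π) = 1.451e+06 Hz.

(a) f₀ = 5.917e+04 Hz  (b) Q = 0.04078  (c) BW = 1.451e+06 Hz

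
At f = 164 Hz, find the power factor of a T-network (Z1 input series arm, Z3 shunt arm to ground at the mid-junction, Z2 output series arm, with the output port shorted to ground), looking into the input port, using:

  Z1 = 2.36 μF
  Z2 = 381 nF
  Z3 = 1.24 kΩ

Step 1 — Angular frequency: ω = 2π·f = 2π·164 = 1030 rad/s.
Step 2 — Component impedances:
  Z1: Z = 1/(jωC) = -j/(ω·C) = 0 - j411.2 Ω
  Z2: Z = 1/(jωC) = -j/(ω·C) = 0 - j2547 Ω
  Z3: Z = R = 1240 Ω
Step 3 — With the output port shorted to ground, the output series arm Z2 runs from the junction to ground; the shunt arm Z3 also runs from the junction to ground. They appear in parallel: Z3 || Z2 = 1002 - j488 Ω.
Step 4 — Series with input arm Z1: Z_in = Z1 + (Z3 || Z2) = 1002 - j899.2 Ω = 1347∠-41.9° Ω.
Step 5 — Power factor: PF = cos(φ) = Re(Z)/|Z| = 1002.4/1346.6 = 0.7444.
Step 6 — Type: Im(Z) = -899.2 ⇒ leading (phase φ = -41.9°).

PF = 0.7444 (leading, φ = -41.9°)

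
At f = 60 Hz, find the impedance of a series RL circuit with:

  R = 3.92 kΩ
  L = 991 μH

Step 1 — Angular frequency: ω = 2π·f = 2π·60 = 377 rad/s.
Step 2 — Component impedances:
  R: Z = R = 3920 Ω
  L: Z = jωL = j·377·0.000991 = 0 + j0.3736 Ω
Step 3 — Series combination: Z_total = R + L = 3920 + j0.3736 Ω = 3920∠0.0° Ω.

Z = 3920 + j0.3736 Ω = 3920∠0.0° Ω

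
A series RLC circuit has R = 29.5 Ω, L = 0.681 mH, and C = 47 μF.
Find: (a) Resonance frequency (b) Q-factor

Step 1 — Resonance condition Im(Z)=0 gives ω₀ = 1/√(LC).
Step 2 — ω₀ = 1/√(0.000681·4.7e-05) = 5590 rad/s.
Step 3 — f₀ = ω₀/(2π) = 889.6 Hz.
Step 4 — Series Q: Q = ω₀L/R = 5590·0.000681/29.5 = 0.129.

(a) f₀ = 889.6 Hz  (b) Q = 0.129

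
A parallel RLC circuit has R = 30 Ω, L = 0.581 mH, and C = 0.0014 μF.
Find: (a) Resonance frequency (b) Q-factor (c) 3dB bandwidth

Step 1 — Resonance: ω₀ = 1/√(LC) = 1/√(0.000581·1.4e-09) = 1.109e+06 rad/s.
Step 2 — f₀ = ω₀/(2π) = 1.765e+05 Hz.
Step 3 — Parallel Q: Q = R/(ω₀L) = 30/(1.109e+06·0.000581) = 0.04657.
Step 4 — Bandwidth: Δω = ω₀/Q = 2.381e+07 rad/s; BW = Δω/(2π) = 3.789e+06 Hz.

(a) f₀ = 1.765e+05 Hz  (b) Q = 0.04657  (c) BW = 3.789e+06 Hz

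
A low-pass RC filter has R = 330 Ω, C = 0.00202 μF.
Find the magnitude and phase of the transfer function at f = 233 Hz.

Step 1 — Angular frequency: ω = 2π·233 = 1464 rad/s.
Step 2 — Transfer function: H(jω) = 1/(1 + jωRC).
Step 3 — Denominator: 1 + jωRC = 1 + j·1464·330·2.02e-09 = 1 + j0.0009759.
Step 4 — H = 1 - j0.0009759.
Step 5 — Magnitude: |H| = 1 (-0.0 dB); phase: φ = -0.1°.

|H| = 1 (-0.0 dB), φ = -0.1°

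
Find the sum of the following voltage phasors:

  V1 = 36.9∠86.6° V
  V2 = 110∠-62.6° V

Step 1 — Convert each phasor to rectangular form:
  V1 = 36.9·(cos(86.6°) + j·sin(86.6°)) = 2.188 + j36.84 V
  V2 = 110·(cos(-62.6°) + j·sin(-62.6°)) = 50.62 - j97.66 V
Step 2 — Sum components: V_total = 52.81 - j60.82 V.
Step 3 — Convert to polar: |V_total| = 80.55 V, ∠V_total = -49.0°.

V_total = 80.55∠-49.0° V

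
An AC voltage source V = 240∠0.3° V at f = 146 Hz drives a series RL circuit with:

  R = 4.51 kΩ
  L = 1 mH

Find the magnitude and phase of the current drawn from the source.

Step 1 — Angular frequency: ω = 2π·f = 2π·146 = 917.3 rad/s.
Step 2 — Component impedances:
  R: Z = R = 4510 Ω
  L: Z = jωL = j·917.3·0.001 = 0 + j0.9173 Ω
Step 3 — Series combination: Z_total = R + L = 4510 + j0.9173 Ω = 4510∠0.0° Ω.
Step 4 — Source phasor: V = 240∠0.3° V = 240 + j1.257 V.
Step 5 — Ohm's law: I = V / Z_total = (240 + j1.257) / (4510 + j0.9173) = 0.05321 + j0.0002678 A.
Step 6 — Convert to polar: |I| = 0.05322 A, ∠I = 0.3°.

I = 0.05322∠0.3° A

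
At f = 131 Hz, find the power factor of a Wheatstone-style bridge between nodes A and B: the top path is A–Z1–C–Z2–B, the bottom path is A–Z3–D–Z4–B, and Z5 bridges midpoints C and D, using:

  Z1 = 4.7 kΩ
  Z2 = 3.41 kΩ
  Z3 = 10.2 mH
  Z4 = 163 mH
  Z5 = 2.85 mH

Step 1 — Angular frequency: ω = 2π·f = 2π·131 = 823.1 rad/s.
Step 2 — Component impedances:
  Z1: Z = R = 4700 Ω
  Z2: Z = R = 3410 Ω
  Z3: Z = jωL = j·823.1·0.0102 = 0 + j8.396 Ω
  Z4: Z = jωL = j·823.1·0.163 = 0 + j134.2 Ω
  Z5: Z = jωL = j·823.1·0.00285 = 0 + j2.346 Ω
Step 3 — Bridge requires nodal analysis (the Z5 bridge couples midpoints C and D, so the two paths cannot be reduced to a simple series/parallel combination). Setting node B to ground and injecting 1 A at node A, the 3-node admittance system at A, C, D solves to V_A = Z_AB = 5.285 + j142.3 Ω = 142.4∠87.9° Ω.
Step 4 — Power factor: PF = cos(φ) = Re(Z)/|Z| = 5.2852/142.45 = 0.0371.
Step 5 — Type: Im(Z) = 142.3 ⇒ lagging (phase φ = 87.9°).

PF = 0.0371 (lagging, φ = 87.9°)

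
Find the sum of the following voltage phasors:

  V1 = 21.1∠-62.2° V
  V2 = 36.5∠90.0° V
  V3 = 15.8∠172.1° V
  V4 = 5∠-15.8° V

Step 1 — Convert each phasor to rectangular form:
  V1 = 21.1·(cos(-62.2°) + j·sin(-62.2°)) = 9.841 - j18.66 V
  V2 = 36.5·(cos(90.0°) + j·sin(90.0°)) = 0 + j36.5 V
  V3 = 15.8·(cos(172.1°) + j·sin(172.1°)) = -15.65 + j2.172 V
  V4 = 5·(cos(-15.8°) + j·sin(-15.8°)) = 4.811 - j1.361 V
Step 2 — Sum components: V_total = -0.9982 + j18.65 V.
Step 3 — Convert to polar: |V_total| = 18.67 V, ∠V_total = 93.1°.

V_total = 18.67∠93.1° V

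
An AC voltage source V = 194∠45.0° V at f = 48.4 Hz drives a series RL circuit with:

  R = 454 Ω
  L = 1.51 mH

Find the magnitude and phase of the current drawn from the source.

Step 1 — Angular frequency: ω = 2π·f = 2π·48.4 = 304.1 rad/s.
Step 2 — Component impedances:
  R: Z = R = 454 Ω
  L: Z = jωL = j·304.1·0.00151 = 0 + j0.4592 Ω
Step 3 — Series combination: Z_total = R + L = 454 + j0.4592 Ω = 454∠0.1° Ω.
Step 4 — Source phasor: V = 194∠45.0° V = 137.2 + j137.2 V.
Step 5 — Ohm's law: I = V / Z_total = (137.2 + j137.2) / (454 + j0.4592) = 0.3025 + j0.3018 A.
Step 6 — Convert to polar: |I| = 0.4273 A, ∠I = 44.9°.

I = 0.4273∠44.9° A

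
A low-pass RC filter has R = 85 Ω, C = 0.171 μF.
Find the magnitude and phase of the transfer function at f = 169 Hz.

Step 1 — Angular frequency: ω = 2π·169 = 1062 rad/s.
Step 2 — Transfer function: H(jω) = 1/(1 + jωRC).
Step 3 — Denominator: 1 + jωRC = 1 + j·1062·85·1.71e-07 = 1 + j0.01543.
Step 4 — H = 0.9998 - j0.01543.
Step 5 — Magnitude: |H| = 0.9999 (-0.0 dB); phase: φ = -0.9°.

|H| = 0.9999 (-0.0 dB), φ = -0.9°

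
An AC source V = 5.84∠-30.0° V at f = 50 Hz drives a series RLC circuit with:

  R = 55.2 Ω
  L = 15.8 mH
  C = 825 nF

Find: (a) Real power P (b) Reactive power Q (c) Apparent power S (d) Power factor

Step 1 — Angular frequency: ω = 2π·f = 2π·50 = 314.2 rad/s.
Step 2 — Component impedances:
  R: Z = R = 55.2 Ω
  L: Z = jωL = j·314.2·0.0158 = 0 + j4.964 Ω
  C: Z = 1/(jωC) = -j/(ω·C) = 0 - j3858 Ω
Step 3 — Series combination: Z_total = R + L + C = 55.2 - j3853 Ω = 3854∠-89.2° Ω.
Step 4 — Source phasor: V = 5.84∠-30.0° V = 5.058 - j2.92 V.
Step 5 — Current: I = V / Z = 0.0007764 + j0.001301 A = 0.001515∠59.2° A.
Step 6 — Complex power: S = V·I* = 0.0001268 - j0.008849 VA.
Step 7 — Real power: P = Re(S) = 0.0001268 W.
Step 8 — Reactive power: Q = Im(S) = -0.008849 VAR.
Step 9 — Apparent power: |S| = 0.00885 VA.
Step 10 — Power factor: PF = P/|S| = 0.01432 (leading).

(a) P = 0.0001268 W  (b) Q = -0.008849 VAR  (c) S = 0.00885 VA  (d) PF = 0.01432 (leading)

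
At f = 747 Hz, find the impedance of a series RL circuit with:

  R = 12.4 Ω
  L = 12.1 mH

Step 1 — Angular frequency: ω = 2π·f = 2π·747 = 4694 rad/s.
Step 2 — Component impedances:
  R: Z = R = 12.4 Ω
  L: Z = jωL = j·4694·0.0121 = 0 + j56.79 Ω
Step 3 — Series combination: Z_total = R + L = 12.4 + j56.79 Ω = 58.13∠77.7° Ω.

Z = 12.4 + j56.79 Ω = 58.13∠77.7° Ω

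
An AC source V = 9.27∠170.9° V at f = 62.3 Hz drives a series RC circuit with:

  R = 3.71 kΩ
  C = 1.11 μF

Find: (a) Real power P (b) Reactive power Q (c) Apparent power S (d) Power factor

Step 1 — Angular frequency: ω = 2π·f = 2π·62.3 = 391.4 rad/s.
Step 2 — Component impedances:
  R: Z = R = 3710 Ω
  C: Z = 1/(jωC) = -j/(ω·C) = 0 - j2301 Ω
Step 3 — Series combination: Z_total = R + C = 3710 - j2301 Ω = 4366∠-31.8° Ω.
Step 4 — Source phasor: V = 9.27∠170.9° V = -9.153 + j1.466 V.
Step 5 — Current: I = V / Z = -0.001959 - j0.0008198 A = 0.002123∠-157.3° A.
Step 6 — Complex power: S = V·I* = 0.01673 - j0.01038 VA.
Step 7 — Real power: P = Re(S) = 0.01673 W.
Step 8 — Reactive power: Q = Im(S) = -0.01038 VAR.
Step 9 — Apparent power: |S| = 0.01968 VA.
Step 10 — Power factor: PF = P/|S| = 0.8498 (leading).

(a) P = 0.01673 W  (b) Q = -0.01038 VAR  (c) S = 0.01968 VA  (d) PF = 0.8498 (leading)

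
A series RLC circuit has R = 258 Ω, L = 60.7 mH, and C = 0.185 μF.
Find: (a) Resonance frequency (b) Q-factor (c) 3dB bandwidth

Step 1 — Resonance condition Im(Z)=0 gives ω₀ = 1/√(LC).
Step 2 — ω₀ = 1/√(0.0607·1.85e-07) = 9437 rad/s.
Step 3 — f₀ = ω₀/(2π) = 1502 Hz.
Step 4 — Series Q: Q = ω₀L/R = 9437·0.0607/258 = 2.22.
Step 5 — 3dB bandwidth: Δω = ω₀/Q = 4250 rad/s; BW = Δω/(2π) = 676.5 Hz.

(a) f₀ = 1502 Hz  (b) Q = 2.22  (c) BW = 676.5 Hz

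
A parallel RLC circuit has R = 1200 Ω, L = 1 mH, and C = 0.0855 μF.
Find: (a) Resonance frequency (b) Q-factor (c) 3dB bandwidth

Step 1 — Resonance: ω₀ = 1/√(LC) = 1/√(0.001·8.55e-08) = 1.081e+05 rad/s.
Step 2 — f₀ = ω₀/(2π) = 1.721e+04 Hz.
Step 3 — Parallel Q: Q = R/(ω₀L) = 1200/(1.081e+05·0.001) = 11.1.
Step 4 — Bandwidth: Δω = ω₀/Q = 9747 rad/s; BW = Δω/(2π) = 1551 Hz.

(a) f₀ = 1.721e+04 Hz  (b) Q = 11.1  (c) BW = 1551 Hz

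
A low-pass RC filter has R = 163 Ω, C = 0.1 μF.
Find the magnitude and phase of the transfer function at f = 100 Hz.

Step 1 — Angular frequency: ω = 2π·100 = 628.3 rad/s.
Step 2 — Transfer function: H(jω) = 1/(1 + jωRC).
Step 3 — Denominator: 1 + jωRC = 1 + j·628.3·163·1e-07 = 1 + j0.01024.
Step 4 — H = 0.9999 - j0.01024.
Step 5 — Magnitude: |H| = 0.9999 (-0.0 dB); phase: φ = -0.6°.

|H| = 0.9999 (-0.0 dB), φ = -0.6°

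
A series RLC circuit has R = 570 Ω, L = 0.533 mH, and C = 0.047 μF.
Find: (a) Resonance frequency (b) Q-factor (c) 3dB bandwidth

Step 1 — Resonance condition Im(Z)=0 gives ω₀ = 1/√(LC).
Step 2 — ω₀ = 1/√(0.000533·4.7e-08) = 1.998e+05 rad/s.
Step 3 — f₀ = ω₀/(2π) = 3.18e+04 Hz.
Step 4 — Series Q: Q = ω₀L/R = 1.998e+05·0.000533/570 = 0.1868.
Step 5 — 3dB bandwidth: Δω = ω₀/Q = 1.069e+06 rad/s; BW = Δω/(2π) = 1.702e+05 Hz.

(a) f₀ = 3.18e+04 Hz  (b) Q = 0.1868  (c) BW = 1.702e+05 Hz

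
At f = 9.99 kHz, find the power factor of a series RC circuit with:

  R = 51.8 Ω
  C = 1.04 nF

Step 1 — Angular frequency: ω = 2π·f = 2π·9990 = 6.277e+04 rad/s.
Step 2 — Component impedances:
  R: Z = R = 51.8 Ω
  C: Z = 1/(jωC) = -j/(ω·C) = 0 - j1.532e+04 Ω
Step 3 — Series combination: Z_total = R + C = 51.8 - j1.532e+04 Ω = 1.532e+04∠-89.8° Ω.
Step 4 — Power factor: PF = cos(φ) = Re(Z)/|Z| = 51.8/1.532e+04 = 0.003381.
Step 5 — Type: Im(Z) = -1.532e+04 ⇒ leading (phase φ = -89.8°).

PF = 0.003381 (leading, φ = -89.8°)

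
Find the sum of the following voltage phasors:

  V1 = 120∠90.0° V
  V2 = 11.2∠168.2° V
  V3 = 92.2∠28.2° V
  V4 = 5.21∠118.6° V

Step 1 — Convert each phasor to rectangular form:
  V1 = 120·(cos(90.0°) + j·sin(90.0°)) = 0 + j120 V
  V2 = 11.2·(cos(168.2°) + j·sin(168.2°)) = -10.96 + j2.29 V
  V3 = 92.2·(cos(28.2°) + j·sin(28.2°)) = 81.26 + j43.57 V
  V4 = 5.21·(cos(118.6°) + j·sin(118.6°)) = -2.494 + j4.574 V
Step 2 — Sum components: V_total = 67.8 + j170.4 V.
Step 3 — Convert to polar: |V_total| = 183.4 V, ∠V_total = 68.3°.

V_total = 183.4∠68.3° V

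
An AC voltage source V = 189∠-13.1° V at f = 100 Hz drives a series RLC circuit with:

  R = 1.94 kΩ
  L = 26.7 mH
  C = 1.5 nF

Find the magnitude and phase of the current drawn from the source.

Step 1 — Angular frequency: ω = 2π·f = 2π·100 = 628.3 rad/s.
Step 2 — Component impedances:
  R: Z = R = 1940 Ω
  L: Z = jωL = j·628.3·0.0267 = 0 + j16.78 Ω
  C: Z = 1/(jωC) = -j/(ω·C) = 0 - j1.061e+06 Ω
Step 3 — Series combination: Z_total = R + L + C = 1940 - j1.061e+06 Ω = 1.061e+06∠-89.9° Ω.
Step 4 — Source phasor: V = 189∠-13.1° V = 184.1 - j42.84 V.
Step 5 — Ohm's law: I = V / Z_total = (184.1 - j42.84) / (1940 - j1.061e+06) = 4.069e-05 + j0.0001734 A.
Step 6 — Convert to polar: |I| = 0.0001781 A, ∠I = 76.8°.

I = 0.0001781∠76.8° A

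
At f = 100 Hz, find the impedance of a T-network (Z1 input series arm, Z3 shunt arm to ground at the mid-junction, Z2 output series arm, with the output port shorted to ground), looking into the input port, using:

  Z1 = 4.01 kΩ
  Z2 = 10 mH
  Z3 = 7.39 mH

Step 1 — Angular frequency: ω = 2π·f = 2π·100 = 628.3 rad/s.
Step 2 — Component impedances:
  Z1: Z = R = 4010 Ω
  Z2: Z = jωL = j·628.3·0.01 = 0 + j6.283 Ω
  Z3: Z = jωL = j·628.3·0.00739 = 0 + j4.643 Ω
Step 3 — With the output port shorted to ground, the output series arm Z2 runs from the junction to ground; the shunt arm Z3 also runs from the junction to ground. They appear in parallel: Z3 || Z2 = 0 + j2.67 Ω.
Step 4 — Series with input arm Z1: Z_in = Z1 + (Z3 || Z2) = 4010 + j2.67 Ω = 4010∠0.0° Ω.

Z = 4010 + j2.67 Ω = 4010∠0.0° Ω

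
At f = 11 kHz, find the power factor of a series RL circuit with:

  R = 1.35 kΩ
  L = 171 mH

Step 1 — Angular frequency: ω = 2π·f = 2π·1.1e+04 = 6.912e+04 rad/s.
Step 2 — Component impedances:
  R: Z = R = 1350 Ω
  L: Z = jωL = j·6.912e+04·0.171 = 0 + j1.182e+04 Ω
Step 3 — Series combination: Z_total = R + L = 1350 + j1.182e+04 Ω = 1.19e+04∠83.5° Ω.
Step 4 — Power factor: PF = cos(φ) = Re(Z)/|Z| = 1350/11896 = 0.1135.
Step 5 — Type: Im(Z) = 1.182e+04 ⇒ lagging (phase φ = 83.5°).

PF = 0.1135 (lagging, φ = 83.5°)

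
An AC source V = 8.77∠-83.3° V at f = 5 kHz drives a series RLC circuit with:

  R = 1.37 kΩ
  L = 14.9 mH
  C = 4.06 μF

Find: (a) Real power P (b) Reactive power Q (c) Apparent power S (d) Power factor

Step 1 — Angular frequency: ω = 2π·f = 2π·5000 = 3.142e+04 rad/s.
Step 2 — Component impedances:
  R: Z = R = 1370 Ω
  L: Z = jωL = j·3.142e+04·0.0149 = 0 + j468.1 Ω
  C: Z = 1/(jωC) = -j/(ω·C) = 0 - j7.84 Ω
Step 3 — Series combination: Z_total = R + L + C = 1370 + j460.3 Ω = 1445∠18.6° Ω.
Step 4 — Source phasor: V = 8.77∠-83.3° V = 1.023 - j8.71 V.
Step 5 — Current: I = V / Z = -0.001248 - j0.005938 A = 0.006068∠-101.9° A.
Step 6 — Complex power: S = V·I* = 0.05045 + j0.01695 VA.
Step 7 — Real power: P = Re(S) = 0.05045 W.
Step 8 — Reactive power: Q = Im(S) = 0.01695 VAR.
Step 9 — Apparent power: |S| = 0.05322 VA.
Step 10 — Power factor: PF = P/|S| = 0.9479 (lagging).

(a) P = 0.05045 W  (b) Q = 0.01695 VAR  (c) S = 0.05322 VA  (d) PF = 0.9479 (lagging)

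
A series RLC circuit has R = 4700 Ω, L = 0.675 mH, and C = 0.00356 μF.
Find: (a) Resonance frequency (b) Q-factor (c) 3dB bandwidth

Step 1 — Resonance condition Im(Z)=0 gives ω₀ = 1/√(LC).
Step 2 — ω₀ = 1/√(0.000675·3.56e-09) = 6.451e+05 rad/s.
Step 3 — f₀ = ω₀/(2π) = 1.027e+05 Hz.
Step 4 — Series Q: Q = ω₀L/R = 6.451e+05·0.000675/4700 = 0.09265.
Step 5 — 3dB bandwidth: Δω = ω₀/Q = 6.963e+06 rad/s; BW = Δω/(2π) = 1.108e+06 Hz.

(a) f₀ = 1.027e+05 Hz  (b) Q = 0.09265  (c) BW = 1.108e+06 Hz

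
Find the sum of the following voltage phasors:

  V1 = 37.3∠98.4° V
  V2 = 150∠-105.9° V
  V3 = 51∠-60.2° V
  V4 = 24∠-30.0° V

Step 1 — Convert each phasor to rectangular form:
  V1 = 37.3·(cos(98.4°) + j·sin(98.4°)) = -5.449 + j36.9 V
  V2 = 150·(cos(-105.9°) + j·sin(-105.9°)) = -41.09 - j144.3 V
  V3 = 51·(cos(-60.2°) + j·sin(-60.2°)) = 25.35 - j44.26 V
  V4 = 24·(cos(-30.0°) + j·sin(-30.0°)) = 20.78 - j12 V
Step 2 — Sum components: V_total = -0.4125 - j163.6 V.
Step 3 — Convert to polar: |V_total| = 163.6 V, ∠V_total = -90.1°.

V_total = 163.6∠-90.1° V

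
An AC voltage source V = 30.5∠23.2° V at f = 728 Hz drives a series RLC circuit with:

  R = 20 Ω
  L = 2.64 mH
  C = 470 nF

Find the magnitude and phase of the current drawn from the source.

Step 1 — Angular frequency: ω = 2π·f = 2π·728 = 4574 rad/s.
Step 2 — Component impedances:
  R: Z = R = 20 Ω
  L: Z = jωL = j·4574·0.00264 = 0 + j12.08 Ω
  C: Z = 1/(jωC) = -j/(ω·C) = 0 - j465.1 Ω
Step 3 — Series combination: Z_total = R + L + C = 20 - j453.1 Ω = 453.5∠-87.5° Ω.
Step 4 — Source phasor: V = 30.5∠23.2° V = 28.03 + j12.02 V.
Step 5 — Ohm's law: I = V / Z_total = (28.03 + j12.02) / (20 - j453.1) = -0.02374 + j0.06292 A.
Step 6 — Convert to polar: |I| = 0.06725 A, ∠I = 110.7°.

I = 0.06725∠110.7° A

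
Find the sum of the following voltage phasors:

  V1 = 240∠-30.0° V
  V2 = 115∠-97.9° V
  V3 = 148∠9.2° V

Step 1 — Convert each phasor to rectangular form:
  V1 = 240·(cos(-30.0°) + j·sin(-30.0°)) = 207.8 - j120 V
  V2 = 115·(cos(-97.9°) + j·sin(-97.9°)) = -15.81 - j113.9 V
  V3 = 148·(cos(9.2°) + j·sin(9.2°)) = 146.1 + j23.66 V
Step 2 — Sum components: V_total = 338.1 - j210.2 V.
Step 3 — Convert to polar: |V_total| = 398.2 V, ∠V_total = -31.9°.

V_total = 398.2∠-31.9° V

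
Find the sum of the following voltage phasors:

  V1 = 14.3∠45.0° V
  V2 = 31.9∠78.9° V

Step 1 — Convert each phasor to rectangular form:
  V1 = 14.3·(cos(45.0°) + j·sin(45.0°)) = 10.11 + j10.11 V
  V2 = 31.9·(cos(78.9°) + j·sin(78.9°)) = 6.141 + j31.3 V
Step 2 — Sum components: V_total = 16.25 + j41.41 V.
Step 3 — Convert to polar: |V_total| = 44.49 V, ∠V_total = 68.6°.

V_total = 44.49∠68.6° V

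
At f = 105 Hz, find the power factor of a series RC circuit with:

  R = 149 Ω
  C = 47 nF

Step 1 — Angular frequency: ω = 2π·f = 2π·105 = 659.7 rad/s.
Step 2 — Component impedances:
  R: Z = R = 149 Ω
  C: Z = 1/(jωC) = -j/(ω·C) = 0 - j3.225e+04 Ω
Step 3 — Series combination: Z_total = R + C = 149 - j3.225e+04 Ω = 3.225e+04∠-89.7° Ω.
Step 4 — Power factor: PF = cos(φ) = Re(Z)/|Z| = 149/3.225e+04 = 0.00462.
Step 5 — Type: Im(Z) = -3.225e+04 ⇒ leading (phase φ = -89.7°).

PF = 0.00462 (leading, φ = -89.7°)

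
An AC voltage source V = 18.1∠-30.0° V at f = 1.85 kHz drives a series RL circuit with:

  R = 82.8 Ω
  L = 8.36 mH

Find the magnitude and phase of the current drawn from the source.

Step 1 — Angular frequency: ω = 2π·f = 2π·1850 = 1.162e+04 rad/s.
Step 2 — Component impedances:
  R: Z = R = 82.8 Ω
  L: Z = jωL = j·1.162e+04·0.00836 = 0 + j97.18 Ω
Step 3 — Series combination: Z_total = R + L = 82.8 + j97.18 Ω = 127.7∠49.6° Ω.
Step 4 — Source phasor: V = 18.1∠-30.0° V = 15.68 - j9.05 V.
Step 5 — Ohm's law: I = V / Z_total = (15.68 - j9.05) / (82.8 + j97.18) = 0.02567 - j0.1394 A.
Step 6 — Convert to polar: |I| = 0.1418 A, ∠I = -79.6°.

I = 0.1418∠-79.6° A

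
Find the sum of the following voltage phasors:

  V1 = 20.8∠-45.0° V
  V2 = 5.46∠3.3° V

Step 1 — Convert each phasor to rectangular form:
  V1 = 20.8·(cos(-45.0°) + j·sin(-45.0°)) = 14.71 - j14.71 V
  V2 = 5.46·(cos(3.3°) + j·sin(3.3°)) = 5.451 + j0.3143 V
Step 2 — Sum components: V_total = 20.16 - j14.39 V.
Step 3 — Convert to polar: |V_total| = 24.77 V, ∠V_total = -35.5°.

V_total = 24.77∠-35.5° V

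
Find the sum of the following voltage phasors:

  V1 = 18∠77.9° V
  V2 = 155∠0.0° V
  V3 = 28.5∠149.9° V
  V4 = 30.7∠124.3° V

Step 1 — Convert each phasor to rectangular form:
  V1 = 18·(cos(77.9°) + j·sin(77.9°)) = 3.773 + j17.6 V
  V2 = 155·(cos(0.0°) + j·sin(0.0°)) = 155 V
  V3 = 28.5·(cos(149.9°) + j·sin(149.9°)) = -24.66 + j14.29 V
  V4 = 30.7·(cos(124.3°) + j·sin(124.3°)) = -17.3 + j25.36 V
Step 2 — Sum components: V_total = 116.8 + j57.25 V.
Step 3 — Convert to polar: |V_total| = 130.1 V, ∠V_total = 26.1°.

V_total = 130.1∠26.1° V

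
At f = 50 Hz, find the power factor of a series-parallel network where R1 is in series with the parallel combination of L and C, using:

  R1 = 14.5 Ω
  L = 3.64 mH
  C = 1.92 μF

Step 1 — Angular frequency: ω = 2π·f = 2π·50 = 314.2 rad/s.
Step 2 — Component impedances:
  R1: Z = R = 14.5 Ω
  L: Z = jωL = j·314.2·0.00364 = 0 + j1.144 Ω
  C: Z = 1/(jωC) = -j/(ω·C) = 0 - j1658 Ω
Step 3 — Parallel branch: L || C = 1/(1/L + 1/C) = 0 + j1.144 Ω.
Step 4 — Series with R1: Z_total = R1 + (L || C) = 14.5 + j1.144 Ω = 14.55∠4.5° Ω.
Step 5 — Power factor: PF = cos(φ) = Re(Z)/|Z| = 14.5/14.545 = 0.9969.
Step 6 — Type: Im(Z) = 1.144 ⇒ lagging (phase φ = 4.5°).

PF = 0.9969 (lagging, φ = 4.5°)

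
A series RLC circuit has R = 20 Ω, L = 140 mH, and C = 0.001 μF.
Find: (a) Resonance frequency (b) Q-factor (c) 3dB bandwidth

Step 1 — Resonance: ω₀ = 1/√(LC) = 1/√(0.14·1e-09) = 8.452e+04 rad/s.
Step 2 — f₀ = ω₀/(2π) = 1.345e+04 Hz.
Step 3 — Series Q: Q = ω₀L/R = 8.452e+04·0.14/20 = 591.6.
Step 4 — Bandwidth: Δω = ω₀/Q = 142.9 rad/s; BW = Δω/(2π) = 22.74 Hz.

(a) f₀ = 1.345e+04 Hz  (b) Q = 591.6  (c) BW = 22.74 Hz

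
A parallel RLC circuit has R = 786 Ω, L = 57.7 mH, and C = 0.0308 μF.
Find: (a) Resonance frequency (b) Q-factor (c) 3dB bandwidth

Step 1 — Resonance: ω₀ = 1/√(LC) = 1/√(0.0577·3.08e-08) = 2.372e+04 rad/s.
Step 2 — f₀ = ω₀/(2π) = 3775 Hz.
Step 3 — Parallel Q: Q = R/(ω₀L) = 786/(2.372e+04·0.0577) = 0.5743.
Step 4 — Bandwidth: Δω = ω₀/Q = 4.131e+04 rad/s; BW = Δω/(2π) = 6574 Hz.

(a) f₀ = 3775 Hz  (b) Q = 0.5743  (c) BW = 6574 Hz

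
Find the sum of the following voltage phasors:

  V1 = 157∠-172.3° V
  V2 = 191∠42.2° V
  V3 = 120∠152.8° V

Step 1 — Convert each phasor to rectangular form:
  V1 = 157·(cos(-172.3°) + j·sin(-172.3°)) = -155.6 - j21.04 V
  V2 = 191·(cos(42.2°) + j·sin(42.2°)) = 141.5 + j128.3 V
  V3 = 120·(cos(152.8°) + j·sin(152.8°)) = -106.7 + j54.85 V
Step 2 — Sum components: V_total = -120.8 + j162.1 V.
Step 3 — Convert to polar: |V_total| = 202.2 V, ∠V_total = 126.7°.

V_total = 202.2∠126.7° V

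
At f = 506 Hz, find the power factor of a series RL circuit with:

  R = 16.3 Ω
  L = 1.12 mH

Step 1 — Angular frequency: ω = 2π·f = 2π·506 = 3179 rad/s.
Step 2 — Component impedances:
  R: Z = R = 16.3 Ω
  L: Z = jωL = j·3179·0.00112 = 0 + j3.561 Ω
Step 3 — Series combination: Z_total = R + L = 16.3 + j3.561 Ω = 16.68∠12.3° Ω.
Step 4 — Power factor: PF = cos(φ) = Re(Z)/|Z| = 16.3/16.684 = 0.977.
Step 5 — Type: Im(Z) = 3.561 ⇒ lagging (phase φ = 12.3°).

PF = 0.977 (lagging, φ = 12.3°)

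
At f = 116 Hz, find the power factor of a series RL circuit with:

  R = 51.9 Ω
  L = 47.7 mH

Step 1 — Angular frequency: ω = 2π·f = 2π·116 = 728.8 rad/s.
Step 2 — Component impedances:
  R: Z = R = 51.9 Ω
  L: Z = jωL = j·728.8·0.0477 = 0 + j34.77 Ω
Step 3 — Series combination: Z_total = R + L = 51.9 + j34.77 Ω = 62.47∠33.8° Ω.
Step 4 — Power factor: PF = cos(φ) = Re(Z)/|Z| = 51.9/62.47 = 0.8308.
Step 5 — Type: Im(Z) = 34.77 ⇒ lagging (phase φ = 33.8°).

PF = 0.8308 (lagging, φ = 33.8°)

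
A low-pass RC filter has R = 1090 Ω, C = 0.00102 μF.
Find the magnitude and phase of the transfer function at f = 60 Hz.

Step 1 — Angular frequency: ω = 2π·60 = 377 rad/s.
Step 2 — Transfer function: H(jω) = 1/(1 + jωRC).
Step 3 — Denominator: 1 + jωRC = 1 + j·377·1090·1.02e-09 = 1 + j0.0004191.
Step 4 — H = 1 - j0.0004191.
Step 5 — Magnitude: |H| = 1 (-0.0 dB); phase: φ = -0.0°.

|H| = 1 (-0.0 dB), φ = -0.0°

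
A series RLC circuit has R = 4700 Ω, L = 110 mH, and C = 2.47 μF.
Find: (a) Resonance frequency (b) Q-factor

Step 1 — Resonance condition Im(Z)=0 gives ω₀ = 1/√(LC).
Step 2 — ω₀ = 1/√(0.11·2.47e-06) = 1918 rad/s.
Step 3 — f₀ = ω₀/(2π) = 305.3 Hz.
Step 4 — Series Q: Q = ω₀L/R = 1918·0.11/4700 = 0.0449.

(a) f₀ = 305.3 Hz  (b) Q = 0.0449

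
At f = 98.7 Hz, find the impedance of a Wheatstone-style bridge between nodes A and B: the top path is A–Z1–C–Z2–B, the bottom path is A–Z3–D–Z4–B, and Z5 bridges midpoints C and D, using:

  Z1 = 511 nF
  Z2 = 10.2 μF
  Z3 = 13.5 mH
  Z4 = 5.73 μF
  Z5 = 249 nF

Step 1 — Angular frequency: ω = 2π·f = 2π·98.7 = 620.2 rad/s.
Step 2 — Component impedances:
  Z1: Z = 1/(jωC) = -j/(ω·C) = 0 - j3156 Ω
  Z2: Z = 1/(jωC) = -j/(ω·C) = 0 - j158.1 Ω
  Z3: Z = jωL = j·620.2·0.0135 = 0 + j8.372 Ω
  Z4: Z = 1/(jωC) = -j/(ω·C) = 0 - j281.4 Ω
  Z5: Z = 1/(jωC) = -j/(ω·C) = 0 - j6476 Ω
Step 3 — Bridge requires nodal analysis (the Z5 bridge couples midpoints C and D, so the two paths cannot be reduced to a simple series/parallel combination). Setting node B to ground and injecting 1 A at node A, the 3-node admittance system at A, C, D solves to V_A = Z_AB = 0 - j243.3 Ω = 243.3∠-90.0° Ω.

Z = 0 - j243.3 Ω = 243.3∠-90.0° Ω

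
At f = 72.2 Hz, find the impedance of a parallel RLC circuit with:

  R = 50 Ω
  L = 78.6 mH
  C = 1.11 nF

Step 1 — Angular frequency: ω = 2π·f = 2π·72.2 = 453.6 rad/s.
Step 2 — Component impedances:
  R: Z = R = 50 Ω
  L: Z = jωL = j·453.6·0.0786 = 0 + j35.66 Ω
  C: Z = 1/(jωC) = -j/(ω·C) = 0 - j1.986e+06 Ω
Step 3 — Parallel combination: 1/Z_total = 1/R + 1/L + 1/C; Z_total = 16.86 + j23.64 Ω = 29.03∠54.5° Ω.

Z = 16.86 + j23.64 Ω = 29.03∠54.5° Ω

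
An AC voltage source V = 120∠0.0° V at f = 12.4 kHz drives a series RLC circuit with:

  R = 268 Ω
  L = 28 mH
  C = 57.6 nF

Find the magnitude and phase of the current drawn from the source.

Step 1 — Angular frequency: ω = 2π·f = 2π·1.24e+04 = 7.791e+04 rad/s.
Step 2 — Component impedances:
  R: Z = R = 268 Ω
  L: Z = jωL = j·7.791e+04·0.028 = 0 + j2182 Ω
  C: Z = 1/(jωC) = -j/(ω·C) = 0 - j222.8 Ω
Step 3 — Series combination: Z_total = R + L + C = 268 + j1959 Ω = 1977∠82.2° Ω.
Step 4 — Source phasor: V = 120∠0.0° V = 120 V.
Step 5 — Ohm's law: I = V / Z_total = (120) / (268 + j1959) = 0.008229 - j0.06014 A.
Step 6 — Convert to polar: |I| = 0.0607 A, ∠I = -82.2°.

I = 0.0607∠-82.2° A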